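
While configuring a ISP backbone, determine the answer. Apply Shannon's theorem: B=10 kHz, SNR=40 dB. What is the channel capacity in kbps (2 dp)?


Given: B = 10 kHz, SNR = 40 dB
SNR linear = 10^(40/10) = 10000
1 + SNR = 10001
log2(10001) = 13.2878566418
C = 10 * 1000 * 13.2878566418 = 132878.5664 bps
C = 132.878566 kbps -> 132.88 kbps (2 dp)

132.88


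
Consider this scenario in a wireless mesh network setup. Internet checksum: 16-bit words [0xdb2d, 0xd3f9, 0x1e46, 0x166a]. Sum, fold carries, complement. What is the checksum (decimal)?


Given words: [0xdb2d, 0xd3f9, 0x1e46, 0x166a]
Step 1: Sum all words
Raw sum = 56109 + 54265 + 7750 + 5738 = 123862
Step 2: Fold carry: (58326 + 1) = 58327
One's complement = ~58327 & 0xFFFF = 7208

7208


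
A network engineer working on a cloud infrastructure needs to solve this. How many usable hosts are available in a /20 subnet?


Given: subnet mask /20
Host bits = 32 - 20 = 12
Total addresses = 2^12 = 4096
Usable hosts = 4096 - 2 (network + broadcast) = 4094

4094


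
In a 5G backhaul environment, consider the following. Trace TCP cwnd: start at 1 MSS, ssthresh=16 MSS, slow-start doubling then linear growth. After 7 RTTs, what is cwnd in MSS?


RTT 0: cwnd = 1 MSS (initial)
RTT 1: cwnd = 2 MSS (slow start, doubled)
RTT 2: cwnd = 4 MSS (slow start, doubled)
RTT 3: cwnd = 8 MSS (slow start, doubled)
RTT 4: cwnd = 16 MSS (slow start, doubled)
RTT 5: cwnd = 17 MSS (congestion avoidance, +1)
RTT 6: cwnd = 18 MSS (congestion avoidance, +1)
RTT 7: cwnd = 19 MSS (congestion avoidance, +1)

19


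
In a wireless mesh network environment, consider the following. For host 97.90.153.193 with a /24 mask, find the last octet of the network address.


Given: IP = 97.90.153.193, prefix = /24
Subnet mask = 255.255.255.0
Last octet of IP: 193
Last octet of mask: 0
Network last octet = 193 AND 0 = 0

0


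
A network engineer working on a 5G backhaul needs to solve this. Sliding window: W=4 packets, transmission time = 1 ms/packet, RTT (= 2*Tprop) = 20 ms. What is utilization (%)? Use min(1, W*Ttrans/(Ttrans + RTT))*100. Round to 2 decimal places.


Given: W = 4, Ttrans = 1 ms, RTT = 20 ms (= 2 * Tprop, Tprop = 10 ms)
Cycle time = Ttrans + RTT = 1 + 20 = 21 ms (first packet sent until its ACK returns)
W * Ttrans = 4 * 1 = 4 ms of sending per cycle
W * Ttrans / (Ttrans + RTT) = 4 / 21 = 0.190476
U = min(1, 0.190476) = 0.190476
U% = 19.05%

19.05


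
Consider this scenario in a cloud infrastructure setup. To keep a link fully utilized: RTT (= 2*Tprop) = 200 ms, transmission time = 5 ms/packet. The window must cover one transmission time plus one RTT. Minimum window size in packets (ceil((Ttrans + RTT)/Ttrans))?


Given: Ttrans = 5 ms, RTT = 200 ms (= 2 * Tprop, Tprop = 100 ms)
Time until first ACK returns = Ttrans + RTT = 5 + 200 = 205 ms
Need W * Ttrans >= Ttrans + RTT  ->  W >= (Ttrans + RTT) / Ttrans
(Ttrans + RTT) / Ttrans = 205 / 5 = 41
W_min = ceil(41) = 41

41


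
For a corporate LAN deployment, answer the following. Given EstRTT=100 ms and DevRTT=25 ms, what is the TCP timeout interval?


Given: EstRTT = 100 ms, DevRTT = 25 ms
Timeout = EstRTT + 4 * DevRTT
4 * DevRTT = 4 * 25 = 100
Timeout = 100 + 100 = 200 ms

200


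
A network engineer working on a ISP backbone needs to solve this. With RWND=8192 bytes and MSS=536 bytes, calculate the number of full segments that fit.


Given: RWND = 8192 bytes, MSS = 536 bytes
Full segments = floor(RWND / MSS)
Full segments = floor(8192 / 536)
Full segments = floor(15.2836) = 15

15


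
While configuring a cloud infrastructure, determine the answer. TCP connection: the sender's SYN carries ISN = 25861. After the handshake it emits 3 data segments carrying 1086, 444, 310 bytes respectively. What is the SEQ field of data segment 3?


The SYN occupies sequence number ISN = 25861, so the first data byte is ISN + 1 = 25862.
SEQ of data segment i = (ISN + 1) + sum of payload sizes of segments 1..i-1.
Segment 1: SEQ = 25862, payload = 1086 bytes
Segment 2: SEQ = 26948, payload = 444 bytes
Segment 3: SEQ = 27392, payload = 310 bytes
SEQ of segment 3 = 25862 + 1086 + 444 = 27392

27392


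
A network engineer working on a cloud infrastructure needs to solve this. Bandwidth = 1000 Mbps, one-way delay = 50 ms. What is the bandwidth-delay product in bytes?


Given: bandwidth = 1000 Mbps, delay = 50 ms
BDP in bits = 1000 * 10^6 * 50 / 1000
BDP in bits = 50000000
BDP in bytes = 50000000 / 8 = 6250000

6250000


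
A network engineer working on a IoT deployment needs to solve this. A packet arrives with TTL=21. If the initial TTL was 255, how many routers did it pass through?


Given: initial TTL = 255, received TTL = 21
Hops = initial TTL - received TTL
Hops = 255 - 21 = 234

234


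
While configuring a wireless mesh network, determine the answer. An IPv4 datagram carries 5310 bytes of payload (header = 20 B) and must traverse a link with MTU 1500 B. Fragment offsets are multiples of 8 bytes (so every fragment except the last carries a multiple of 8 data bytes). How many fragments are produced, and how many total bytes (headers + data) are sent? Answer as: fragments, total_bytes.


Max data per non-final fragment = floor((MTU - header)/8)*8 = floor((1500 - 20)/8)*8 = floor(1480/8)*8 = 1480 B
Final fragment needs no 8-byte alignment: it can carry up to MTU - header = 1480 B
Non-final fragments needed = ceil((payload - 1480) / 1480) = ceil(3830/1480) = ceil(2.5878) = 3
Number of fragments = 3 + 1 = 4
Fragment sizes (data): 3 * 1480 B + 870 B (last, 870 <= 1480 OK)
Total bytes sent = payload + n_frags * header = 5310 + 4*20 = 5310 + 80 = 5390 B

4, 5390


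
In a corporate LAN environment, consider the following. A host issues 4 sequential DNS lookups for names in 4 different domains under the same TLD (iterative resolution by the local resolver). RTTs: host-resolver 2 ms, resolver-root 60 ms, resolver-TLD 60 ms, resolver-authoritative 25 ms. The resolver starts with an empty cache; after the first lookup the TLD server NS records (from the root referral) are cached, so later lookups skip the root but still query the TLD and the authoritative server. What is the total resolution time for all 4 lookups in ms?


Lookup 1 (cold cache): local + root + TLD + auth = 2 + 60 + 60 + 25 = 147 ms
Lookups 2..4 (TLD NS cached -> skip root; new domain -> still ask TLD and auth): local + TLD + auth = 2 + 60 + 25 = 87 ms each
Remaining 3 lookups: 3 * 87 = 261 ms
Total = 147 + 261 = 408 ms

408


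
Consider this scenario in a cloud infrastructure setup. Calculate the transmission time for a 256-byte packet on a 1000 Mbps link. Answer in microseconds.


Given: packet = 256 bytes, bandwidth = 1000 Mbps
Packet in bits = 256 * 8 = 2048 bits
Bandwidth = 1000 * 10^6 = 1000000000 bps
Time = 2048 / 1000000000 seconds
Time in us = 2048 * 10^6 / 1000000000 = 2.048

2.048


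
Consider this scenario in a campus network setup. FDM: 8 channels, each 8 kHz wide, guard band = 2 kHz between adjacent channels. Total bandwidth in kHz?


Given: 8 channels, 8 kHz each, guard = 2 kHz
Channel bandwidth = 8 * 8 = 64 kHz
Guard bands = 7 gaps * 2 kHz = 14 kHz
Total = 64 + 14 = 78 kHz

78


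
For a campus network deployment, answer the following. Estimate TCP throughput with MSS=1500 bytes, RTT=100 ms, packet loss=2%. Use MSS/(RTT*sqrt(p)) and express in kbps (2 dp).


Given: MSS = 1500 bytes, RTT = 100 ms, loss = 2%
RTT in seconds = 100 / 1000 = 0.1
Loss rate = 2% = 0.02
sqrt(loss) = sqrt(0.02) = 0.141421356237
Throughput (bytes/s) = 1500 / (0.1 * 0.141421356237) = 106066.0172
Throughput (kbps) = 106066.0172 * 8 / 1000 = 848.528137 -> 848.53 kbps (2 dp)

848.53


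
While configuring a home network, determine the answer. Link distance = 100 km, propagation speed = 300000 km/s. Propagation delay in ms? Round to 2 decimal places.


Given: distance = 100 km, speed = 300000 km/s
Delay = distance / speed = 100 / 300000 seconds
Delay in ms = 100 * 1000 / 300000
Delay = 0.3333 ms
Rounded to 2 dp = 0.33 ms

0.33


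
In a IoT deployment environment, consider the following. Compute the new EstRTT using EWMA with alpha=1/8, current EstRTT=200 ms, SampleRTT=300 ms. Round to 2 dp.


Given: EstRTT = 200 ms, SampleRTT = 300 ms, alpha = 1/8
New EstRTT = (1 - alpha) * EstRTT + alpha * SampleRTT
(7/8) * 200 = 175
(1/8) * 300 = 37.5
New EstRTT = 175 + 37.5 = 212.5 ms -> 212.50 ms (2 dp)

212.50


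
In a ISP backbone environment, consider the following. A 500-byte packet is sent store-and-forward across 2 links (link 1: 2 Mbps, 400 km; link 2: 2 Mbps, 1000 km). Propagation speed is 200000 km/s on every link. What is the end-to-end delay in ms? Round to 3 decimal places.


Packet = 500 bytes = 4000 bits. Store-and-forward: sum (t_trans + t_prop) per link.
Link 1: t_trans = 4000/(2*10^6) s = 2.0000 ms; t_prop = 400/200000 s = 2.0000 ms; subtotal = 4.0000 ms
Link 2: t_trans = 4000/(2*10^6) s = 2.0000 ms; t_prop = 1000/200000 s = 5.0000 ms; subtotal = 7.0000 ms
End-to-end = 4.0000 + 7.0000 = 11.0000 ms -> 11.000 ms (3 dp)

11.000


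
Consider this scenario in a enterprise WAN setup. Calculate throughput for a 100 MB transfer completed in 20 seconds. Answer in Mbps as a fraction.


Given: file = 100 MB, time = 20 s
File in Mb = 100 * 8 = 800 Mb
Throughput = 800 / 20 Mbps
Throughput = 40 Mbps

40


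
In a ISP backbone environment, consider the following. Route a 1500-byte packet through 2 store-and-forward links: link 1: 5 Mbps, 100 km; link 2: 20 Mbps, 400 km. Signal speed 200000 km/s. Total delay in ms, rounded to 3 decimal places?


Packet = 1500 bytes = 12000 bits. Store-and-forward: sum (t_trans + t_prop) per link.
Link 1: t_trans = 12000/(5*10^6) s = 2.4000 ms; t_prop = 100/200000 s = 0.5000 ms; subtotal = 2.9000 ms
Link 2: t_trans = 12000/(20*10^6) s = 0.6000 ms; t_prop = 400/200000 s = 2.0000 ms; subtotal = 2.6000 ms
End-to-end = 2.9000 + 2.6000 = 5.5000 ms -> 5.500 ms (3 dp)

5.500


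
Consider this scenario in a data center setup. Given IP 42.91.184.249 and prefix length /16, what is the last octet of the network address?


Given: IP = 42.91.184.249, prefix = /16
Subnet mask = 255.255.0.0
Last octet of IP: 249
Last octet of mask: 0
Network last octet = 249 AND 0 = 0

0


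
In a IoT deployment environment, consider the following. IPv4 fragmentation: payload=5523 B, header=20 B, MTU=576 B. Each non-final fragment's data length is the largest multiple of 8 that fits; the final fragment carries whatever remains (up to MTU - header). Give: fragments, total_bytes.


Max data per non-final fragment = floor((MTU - header)/8)*8 = floor((576 - 20)/8)*8 = floor(556/8)*8 = 552 B
Final fragment needs no 8-byte alignment: it can carry up to MTU - header = 556 B
Non-final fragments needed = ceil((payload - 556) / 552) = ceil(4967/552) = ceil(8.9982) = 9
Number of fragments = 9 + 1 = 10
Fragment sizes (data): 9 * 552 B + 555 B (last, 555 <= 556 OK)
Total bytes sent = payload + n_frags * header = 5523 + 10*20 = 5523 + 200 = 5723 B

10, 5723


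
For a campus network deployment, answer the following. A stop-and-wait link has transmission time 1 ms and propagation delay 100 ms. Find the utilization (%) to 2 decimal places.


Given: Ttrans = 1 ms, Tprop = 100 ms
RTT = 2 * Tprop = 2 * 100 = 200 ms
U = Ttrans / (Ttrans + RTT)
U = 1 / (1 + 200)
U = 1 / 201 = 0.004975
U% = 0.50%

0.50


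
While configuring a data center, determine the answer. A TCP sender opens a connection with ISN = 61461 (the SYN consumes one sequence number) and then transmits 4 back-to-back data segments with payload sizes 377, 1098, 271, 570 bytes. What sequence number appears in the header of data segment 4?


The SYN occupies sequence number ISN = 61461, so the first data byte is ISN + 1 = 61462.
SEQ of data segment i = (ISN + 1) + sum of payload sizes of segments 1..i-1.
Segment 1: SEQ = 61462, payload = 377 bytes
Segment 2: SEQ = 61839, payload = 1098 bytes
Segment 3: SEQ = 62937, payload = 271 bytes
Segment 4: SEQ = 63208, payload = 570 bytes
SEQ of segment 4 = 61462 + 377 + 1098 + 271 = 63208

63208


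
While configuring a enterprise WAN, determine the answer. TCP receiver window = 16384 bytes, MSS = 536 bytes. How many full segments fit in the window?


Given: RWND = 16384 bytes, MSS = 536 bytes
Full segments = floor(RWND / MSS)
Full segments = floor(16384 / 536)
Full segments = floor(30.5672) = 30

30


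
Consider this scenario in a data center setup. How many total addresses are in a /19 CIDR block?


Given: CIDR prefix /19
Host bits = 32 - 19 = 13
Total addresses = 2^13 = 8192

8192


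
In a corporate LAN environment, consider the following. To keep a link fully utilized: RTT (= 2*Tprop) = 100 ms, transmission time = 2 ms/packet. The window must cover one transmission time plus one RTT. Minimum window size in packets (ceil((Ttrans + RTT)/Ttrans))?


Given: Ttrans = 2 ms, RTT = 100 ms (= 2 * Tprop, Tprop = 50 ms)
Time until first ACK returns = Ttrans + RTT = 2 + 100 = 102 ms
Need W * Ttrans >= Ttrans + RTT  ->  W >= (Ttrans + RTT) / Ttrans
(Ttrans + RTT) / Ttrans = 102 / 2 = 51
W_min = ceil(51) = 51

51


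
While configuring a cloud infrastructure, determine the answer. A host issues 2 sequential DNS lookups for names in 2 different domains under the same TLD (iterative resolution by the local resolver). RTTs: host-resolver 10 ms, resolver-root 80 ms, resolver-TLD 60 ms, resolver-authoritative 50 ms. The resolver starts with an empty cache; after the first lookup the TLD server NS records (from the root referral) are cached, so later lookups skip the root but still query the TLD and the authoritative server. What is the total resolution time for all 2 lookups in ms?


Lookup 1 (cold cache): local + root + TLD + auth = 10 + 80 + 60 + 50 = 200 ms
Lookups 2..2 (TLD NS cached -> skip root; new domain -> still ask TLD and auth): local + TLD + auth = 10 + 60 + 50 = 120 ms each
Remaining 1 lookups: 1 * 120 = 120 ms
Total = 200 + 120 = 320 ms

320


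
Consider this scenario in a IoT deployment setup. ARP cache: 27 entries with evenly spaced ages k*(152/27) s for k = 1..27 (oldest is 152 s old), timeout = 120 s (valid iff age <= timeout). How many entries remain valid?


Ages are k * 152/27 s for k = 1..27 (spacing = 5.6296 s).
Entry k is valid iff k * 152/27 <= 120 iff k <= 27 * 120 / 152 = 21.3158
n_valid = floor(21.3158) = 21
(n_stale = 27 - 21 = 6)

21


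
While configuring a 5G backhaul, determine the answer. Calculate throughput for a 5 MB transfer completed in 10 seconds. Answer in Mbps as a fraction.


Given: file = 5 MB, time = 10 s
File in Mb = 5 * 8 = 40 Mb
Throughput = 40 / 10 Mbps
Throughput = 4 Mbps

4


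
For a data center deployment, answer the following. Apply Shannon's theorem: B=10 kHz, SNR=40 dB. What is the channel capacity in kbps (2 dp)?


Given: B = 10 kHz, SNR = 40 dB
SNR linear = 10^(40/10) = 10000
1 + SNR = 10001
log2(10001) = 13.2878566418
C = 10 * 1000 * 13.2878566418 = 132878.5664 bps
C = 132.878566 kbps -> 132.88 kbps (2 dp)

132.88


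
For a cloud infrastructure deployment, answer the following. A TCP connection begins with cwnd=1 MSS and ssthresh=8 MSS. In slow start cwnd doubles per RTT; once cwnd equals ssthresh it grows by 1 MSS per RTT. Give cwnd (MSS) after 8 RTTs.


RTT 0: cwnd = 1 MSS (initial)
RTT 1: cwnd = 2 MSS (slow start, doubled)
RTT 2: cwnd = 4 MSS (slow start, doubled)
RTT 3: cwnd = 8 MSS (slow start, doubled)
RTT 4: cwnd = 9 MSS (congestion avoidance, +1)
RTT 5: cwnd = 10 MSS (congestion avoidance, +1)
RTT 6: cwnd = 11 MSS (congestion avoidance, +1)
RTT 7: cwnd = 12 MSS (congestion avoidance, +1)
RTT 8: cwnd = 13 MSS (congestion avoidance, +1)

13


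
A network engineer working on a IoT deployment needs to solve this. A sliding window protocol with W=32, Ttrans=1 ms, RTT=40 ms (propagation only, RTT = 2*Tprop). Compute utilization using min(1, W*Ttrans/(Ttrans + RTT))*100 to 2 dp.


Given: W = 32, Ttrans = 1 ms, RTT = 40 ms (= 2 * Tprop, Tprop = 20 ms)
Cycle time = Ttrans + RTT = 1 + 40 = 41 ms (first packet sent until its ACK returns)
W * Ttrans = 32 * 1 = 32 ms of sending per cycle
W * Ttrans / (Ttrans + RTT) = 32 / 41 = 0.780488
U = min(1, 0.780488) = 0.780488
U% = 78.05%

78.05


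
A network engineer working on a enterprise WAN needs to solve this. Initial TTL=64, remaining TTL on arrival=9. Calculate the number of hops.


Given: initial TTL = 64, received TTL = 9
Hops = initial TTL - received TTL
Hops = 64 - 9 = 55

55


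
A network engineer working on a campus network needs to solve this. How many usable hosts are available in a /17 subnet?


Given: subnet mask /17
Host bits = 32 - 17 = 15
Total addresses = 2^15 = 32768
Usable hosts = 32768 - 2 (network + broadcast) = 32766

32766


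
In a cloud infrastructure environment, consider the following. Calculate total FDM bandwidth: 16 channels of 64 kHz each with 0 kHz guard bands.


Given: 16 channels, 64 kHz each, guard = 0 kHz
Channel bandwidth = 16 * 64 = 1024 kHz
Guard bands = 15 gaps * 0 kHz = 0 kHz
Total = 1024 + 0 = 1024 kHz

1024


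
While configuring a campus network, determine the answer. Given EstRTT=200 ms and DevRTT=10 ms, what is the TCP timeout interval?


Given: EstRTT = 200 ms, DevRTT = 10 ms
Timeout = EstRTT + 4 * DevRTT
4 * DevRTT = 4 * 10 = 40
Timeout = 200 + 40 = 240 ms

240


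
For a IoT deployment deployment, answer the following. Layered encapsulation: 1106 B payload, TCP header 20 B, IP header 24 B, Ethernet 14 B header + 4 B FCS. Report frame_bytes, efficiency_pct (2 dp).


TCP segment = 1106 + 20 = 1126 B
IP packet = 1126 + 24 = 1150 B
Ethernet frame = 1150 + 14 + 4 = 1168 B
Efficiency = app / frame = 1106 / 1168 = 0.946918 = 94.6918% -> 94.69% (2 dp)

1168, 94.69


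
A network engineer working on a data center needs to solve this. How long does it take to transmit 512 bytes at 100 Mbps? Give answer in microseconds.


Given: packet = 512 bytes, bandwidth = 100 Mbps
Packet in bits = 512 * 8 = 4096 bits
Bandwidth = 100 * 10^6 = 100000000 bps
Time = 4096 / 100000000 seconds
Time in us = 4096 * 10^6 / 100000000 = 40.96

40.96


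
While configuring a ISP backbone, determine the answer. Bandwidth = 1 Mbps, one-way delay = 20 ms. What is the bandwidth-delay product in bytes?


Given: bandwidth = 1 Mbps, delay = 20 ms
BDP in bits = 1 * 10^6 * 20 / 1000
BDP in bits = 20000
BDP in bytes = 20000 / 8 = 2500

2500


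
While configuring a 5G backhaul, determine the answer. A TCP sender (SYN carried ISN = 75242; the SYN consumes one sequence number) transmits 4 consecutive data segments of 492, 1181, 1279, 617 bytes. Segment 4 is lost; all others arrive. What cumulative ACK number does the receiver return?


SYN uses sequence number 75242; first data byte = ISN + 1 = 75243.
Segment 1: SEQ = 75243, len = 492 B, covers [75243, 75734]
Segment 2: SEQ = 75735, len = 1181 B, covers [75735, 76915]
Segment 3: SEQ = 76916, len = 1279 B, covers [76916, 78194]
Segment 4: SEQ = 78195, len = 617 B, covers [78195, 78811] [LOST]
In-order data received: bytes [75243, 78194] (segments 1..3).
Segment 4 missing -> gap begins at byte 78195.
Cumulative ACK = next expected in-order byte = 75243 + 492 + 1181 + 1279 = 78195

78195


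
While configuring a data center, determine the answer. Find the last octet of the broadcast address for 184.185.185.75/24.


Given: IP = 184.185.185.75, prefix = /24
Host bits = 32 - 24 = 8
Network last octet = 75 AND mask = 0
Host part size = 2^8 - 1 = 255
Broadcast last octet = 0 OR 255 = 255

255


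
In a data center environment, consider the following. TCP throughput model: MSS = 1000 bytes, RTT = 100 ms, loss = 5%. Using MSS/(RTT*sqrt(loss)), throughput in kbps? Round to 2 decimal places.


Given: MSS = 1000 bytes, RTT = 100 ms, loss = 5%
RTT in seconds = 100 / 1000 = 0.1
Loss rate = 5% = 0.05
sqrt(loss) = sqrt(0.05) = 0.223606797750
Throughput (bytes/s) = 1000 / (0.1 * 0.223606797750) = 44721.3595
Throughput (kbps) = 44721.3595 * 8 / 1000 = 357.770876 -> 357.77 kbps (2 dp)

357.77


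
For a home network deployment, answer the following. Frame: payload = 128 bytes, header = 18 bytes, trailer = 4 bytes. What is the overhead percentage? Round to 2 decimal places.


Given: payload = 128 B, header = 18 B, trailer = 4 B
Overhead bytes = header + trailer = 18 + 4 = 22
Total frame = payload + overhead = 128 + 22 = 150
Overhead % = 22 / 150 * 100 = 14.6667% -> 14.67% (2 dp)

14.67


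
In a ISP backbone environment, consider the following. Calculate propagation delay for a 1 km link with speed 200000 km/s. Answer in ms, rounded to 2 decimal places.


Given: distance = 1 km, speed = 200000 km/s
Delay = distance / speed = 1 / 200000 seconds
Delay in ms = 1 * 1000 / 200000
Delay = 0.0050 ms
Rounded to 2 dp = 0.01 ms

0.01


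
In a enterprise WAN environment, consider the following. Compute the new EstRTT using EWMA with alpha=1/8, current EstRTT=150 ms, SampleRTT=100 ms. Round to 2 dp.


Given: EstRTT = 150 ms, SampleRTT = 100 ms, alpha = 1/8
New EstRTT = (1 - alpha) * EstRTT + alpha * SampleRTT
(7/8) * 150 = 131.25
(1/8) * 100 = 12.5
New EstRTT = 131.25 + 12.5 = 143.75 ms -> 143.75 ms (2 dp)

143.75


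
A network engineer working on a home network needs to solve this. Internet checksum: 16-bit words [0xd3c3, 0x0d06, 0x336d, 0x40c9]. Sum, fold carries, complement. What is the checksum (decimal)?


Given words: [0xd3c3, 0x0d06, 0x336d, 0x40c9]
Step 1: Sum all words
Raw sum = 54211 + 3334 + 13165 + 16585 = 87295
Step 2: Fold carry: (21759 + 1) = 21760
One's complement = ~21760 & 0xFFFF = 43775

43775


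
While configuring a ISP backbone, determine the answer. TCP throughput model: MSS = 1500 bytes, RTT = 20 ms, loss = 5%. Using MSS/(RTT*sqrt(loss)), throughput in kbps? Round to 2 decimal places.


Given: MSS = 1500 bytes, RTT = 20 ms, loss = 5%
RTT in seconds = 20 / 1000 = 0.02
Loss rate = 5% = 0.05
sqrt(loss) = sqrt(0.05) = 0.223606797750
Throughput (bytes/s) = 1500 / (0.02 * 0.223606797750) = 335410.1966
Throughput (kbps) = 335410.1966 * 8 / 1000 = 2683.281573 -> 2683.28 kbps (2 dp)

2683.28


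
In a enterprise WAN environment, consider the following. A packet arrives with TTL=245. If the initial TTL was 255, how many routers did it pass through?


Given: initial TTL = 255, received TTL = 245
Hops = initial TTL - received TTL
Hops = 255 - 245 = 10

10


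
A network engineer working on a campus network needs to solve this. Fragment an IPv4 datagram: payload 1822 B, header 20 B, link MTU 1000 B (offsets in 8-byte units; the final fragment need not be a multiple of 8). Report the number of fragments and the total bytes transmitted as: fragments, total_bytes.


Max data per non-final fragment = floor((MTU - header)/8)*8 = floor((1000 - 20)/8)*8 = floor(980/8)*8 = 976 B
Final fragment needs no 8-byte alignment: it can carry up to MTU - header = 980 B
Non-final fragments needed = ceil((payload - 980) / 976) = ceil(842/976) = ceil(0.8627) = 1
Number of fragments = 1 + 1 = 2
Fragment sizes (data): 1 * 976 B + 846 B (last, 846 <= 980 OK)
Total bytes sent = payload + n_frags * header = 1822 + 2*20 = 1822 + 40 = 1862 B

2, 1862


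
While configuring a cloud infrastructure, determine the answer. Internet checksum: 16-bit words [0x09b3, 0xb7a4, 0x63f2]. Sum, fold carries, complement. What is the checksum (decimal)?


Given words: [0x09b3, 0xb7a4, 0x63f2]
Step 1: Sum all words
Raw sum = 2483 + 47012 + 25586 = 75081
Step 2: Fold carry: (9545 + 1) = 9546
One's complement = ~9546 & 0xFFFF = 55989

55989


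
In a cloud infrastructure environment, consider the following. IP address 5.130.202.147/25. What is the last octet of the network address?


Given: IP = 5.130.202.147, prefix = /25
Subnet mask = 255.255.255.128
Last octet of IP: 147
Last octet of mask: 128
Network last octet = 147 AND 128 = 128

128


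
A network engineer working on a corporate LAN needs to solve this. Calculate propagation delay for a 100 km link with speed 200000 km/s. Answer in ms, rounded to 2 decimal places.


Given: distance = 100 km, speed = 200000 km/s
Delay = distance / speed = 100 / 200000 seconds
Delay in ms = 100 * 1000 / 200000
Delay = 0.5000 ms
Rounded to 2 dp = 0.50 ms

0.50


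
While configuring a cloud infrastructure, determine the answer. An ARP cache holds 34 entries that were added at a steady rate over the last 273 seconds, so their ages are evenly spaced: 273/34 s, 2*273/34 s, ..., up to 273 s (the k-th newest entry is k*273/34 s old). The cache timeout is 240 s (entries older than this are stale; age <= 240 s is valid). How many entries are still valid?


Ages are k * 273/34 s for k = 1..34 (spacing = 8.0294 s).
Entry k is valid iff k * 273/34 <= 240 iff k <= 34 * 240 / 273 = 29.8901
n_valid = floor(29.8901) = 29
(n_stale = 34 - 29 = 5)

29


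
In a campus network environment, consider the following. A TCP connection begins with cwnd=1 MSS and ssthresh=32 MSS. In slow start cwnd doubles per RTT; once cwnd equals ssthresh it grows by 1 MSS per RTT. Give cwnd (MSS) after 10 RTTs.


RTT 0: cwnd = 1 MSS (initial)
RTT 1: cwnd = 2 MSS (slow start, doubled)
RTT 2: cwnd = 4 MSS (slow start, doubled)
RTT 3: cwnd = 8 MSS (slow start, doubled)
RTT 4: cwnd = 16 MSS (slow start, doubled)
RTT 5: cwnd = 32 MSS (slow start, doubled)
RTT 6: cwnd = 33 MSS (congestion avoidance, +1)
RTT 7: cwnd = 34 MSS (congestion avoidance, +1)
RTT 8: cwnd = 35 MSS (congestion avoidance, +1)
RTT 9: cwnd = 36 MSS (congestion avoidance, +1)
RTT 10: cwnd = 37 MSS (congestion avoidance, +1)

37


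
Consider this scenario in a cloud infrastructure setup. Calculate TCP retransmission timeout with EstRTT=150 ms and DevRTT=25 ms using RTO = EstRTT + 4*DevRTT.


Given: EstRTT = 150 ms, DevRTT = 25 ms
Timeout = EstRTT + 4 * DevRTT
4 * DevRTT = 4 * 25 = 100
Timeout = 150 + 100 = 250 ms

250


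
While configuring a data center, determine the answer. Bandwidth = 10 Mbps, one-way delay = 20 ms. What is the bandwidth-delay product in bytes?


Given: bandwidth = 10 Mbps, delay = 20 ms
BDP in bits = 10 * 10^6 * 20 / 1000
BDP in bits = 200000
BDP in bytes = 200000 / 8 = 25000

25000


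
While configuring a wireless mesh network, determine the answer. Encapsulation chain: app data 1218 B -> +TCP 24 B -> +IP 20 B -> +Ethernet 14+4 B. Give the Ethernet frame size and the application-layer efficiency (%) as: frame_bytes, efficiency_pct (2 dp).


TCP segment = 1218 + 24 = 1242 B
IP packet = 1242 + 20 = 1262 B
Ethernet frame = 1262 + 14 + 4 = 1280 B
Efficiency = app / frame = 1218 / 1280 = 0.951563 = 95.1563% -> 95.16% (2 dp)

1280, 95.16


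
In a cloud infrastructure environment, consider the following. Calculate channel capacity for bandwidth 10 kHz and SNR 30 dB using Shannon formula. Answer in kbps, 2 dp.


Given: B = 10 kHz, SNR = 30 dB
SNR linear = 10^(30/10) = 1000
1 + SNR = 1001
log2(1001) = 9.9672262588
C = 10 * 1000 * 9.9672262588 = 99672.2626 bps
C = 99.672263 kbps -> 99.67 kbps (2 dp)

99.67


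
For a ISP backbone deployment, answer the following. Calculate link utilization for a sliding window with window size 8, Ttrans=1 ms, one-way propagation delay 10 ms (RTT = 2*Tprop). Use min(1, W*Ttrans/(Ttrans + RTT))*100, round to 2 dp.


Given: W = 8, Ttrans = 1 ms, RTT = 20 ms (= 2 * Tprop, Tprop = 10 ms)
Cycle time = Ttrans + RTT = 1 + 20 = 21 ms (first packet sent until its ACK returns)
W * Ttrans = 8 * 1 = 8 ms of sending per cycle
W * Ttrans / (Ttrans + RTT) = 8 / 21 = 0.380952
U = min(1, 0.380952) = 0.380952
U% = 38.10%

38.10


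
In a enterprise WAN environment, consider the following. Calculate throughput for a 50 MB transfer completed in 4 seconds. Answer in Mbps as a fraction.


Given: file = 50 MB, time = 4 s
File in Mb = 50 * 8 = 400 Mb
Throughput = 400 / 4 Mbps
Throughput = 100 Mbps

100


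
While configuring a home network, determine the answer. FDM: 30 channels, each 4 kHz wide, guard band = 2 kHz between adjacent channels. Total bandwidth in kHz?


Given: 30 channels, 4 kHz each, guard = 2 kHz
Channel bandwidth = 30 * 4 = 120 kHz
Guard bands = 29 gaps * 2 kHz = 58 kHz
Total = 120 + 58 = 178 kHz

178


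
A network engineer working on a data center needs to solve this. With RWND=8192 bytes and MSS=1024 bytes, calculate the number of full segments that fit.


Given: RWND = 8192 bytes, MSS = 1024 bytes
Full segments = floor(RWND / MSS)
Full segments = floor(8192 / 1024)
Full segments = floor(8.0) = 8

8


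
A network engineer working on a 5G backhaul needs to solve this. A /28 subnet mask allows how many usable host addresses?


Given: subnet mask /28
Host bits = 32 - 28 = 4
Total addresses = 2^4 = 16
Usable hosts = 16 - 2 (network + broadcast) = 14

14


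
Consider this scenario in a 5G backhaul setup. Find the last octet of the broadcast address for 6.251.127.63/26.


Given: IP = 6.251.127.63, prefix = /26
Host bits = 32 - 26 = 6
Network last octet = 63 AND mask = 0
Host part size = 2^6 - 1 = 63
Broadcast last octet = 0 OR 63 = 63

63


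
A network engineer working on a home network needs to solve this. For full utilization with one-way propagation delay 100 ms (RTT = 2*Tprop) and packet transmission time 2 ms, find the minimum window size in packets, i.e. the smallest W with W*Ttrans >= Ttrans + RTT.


Given: Ttrans = 2 ms, RTT = 200 ms (= 2 * Tprop, Tprop = 100 ms)
Time until first ACK returns = Ttrans + RTT = 2 + 200 = 202 ms
Need W * Ttrans >= Ttrans + RTT  ->  W >= (Ttrans + RTT) / Ttrans
(Ttrans + RTT) / Ttrans = 202 / 2 = 101
W_min = ceil(101) = 101

101


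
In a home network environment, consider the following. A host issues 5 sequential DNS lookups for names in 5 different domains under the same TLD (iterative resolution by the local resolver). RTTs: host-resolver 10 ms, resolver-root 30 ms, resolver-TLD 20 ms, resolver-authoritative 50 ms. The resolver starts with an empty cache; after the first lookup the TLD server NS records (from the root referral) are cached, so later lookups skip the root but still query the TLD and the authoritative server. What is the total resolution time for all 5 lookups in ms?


Lookup 1 (cold cache): local + root + TLD + auth = 10 + 30 + 20 + 50 = 110 ms
Lookups 2..5 (TLD NS cached -> skip root; new domain -> still ask TLD and auth): local + TLD + auth = 10 + 20 + 50 = 80 ms each
Remaining 4 lookups: 4 * 80 = 320 ms
Total = 110 + 320 = 430 ms

430


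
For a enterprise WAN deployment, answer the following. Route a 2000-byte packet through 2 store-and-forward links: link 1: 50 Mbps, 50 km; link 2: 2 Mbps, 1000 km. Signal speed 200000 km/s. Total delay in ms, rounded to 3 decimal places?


Packet = 2000 bytes = 16000 bits. Store-and-forward: sum (t_trans + t_prop) per link.
Link 1: t_trans = 16000/(50*10^6) s = 0.3200 ms; t_prop = 50/200000 s = 0.2500 ms; subtotal = 0.5700 ms
Link 2: t_trans = 16000/(2*10^6) s = 8.0000 ms; t_prop = 1000/200000 s = 5.0000 ms; subtotal = 13.0000 ms
End-to-end = 0.5700 + 13.0000 = 13.5700 ms -> 13.570 ms (3 dp)

13.570


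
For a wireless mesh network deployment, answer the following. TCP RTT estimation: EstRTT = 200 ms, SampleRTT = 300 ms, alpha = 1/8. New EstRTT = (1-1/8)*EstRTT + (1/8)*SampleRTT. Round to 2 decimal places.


Given: EstRTT = 200 ms, SampleRTT = 300 ms, alpha = 1/8
New EstRTT = (1 - alpha) * EstRTT + alpha * SampleRTT
(7/8) * 200 = 175
(1/8) * 300 = 37.5
New EstRTT = 175 + 37.5 = 212.5 ms -> 212.50 ms (2 dp)

212.50


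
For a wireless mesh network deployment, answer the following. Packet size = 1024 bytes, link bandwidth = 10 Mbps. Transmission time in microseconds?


Given: packet = 1024 bytes, bandwidth = 10 Mbps
Packet in bits = 1024 * 8 = 8192 bits
Bandwidth = 10 * 10^6 = 10000000 bps
Time = 8192 / 10000000 seconds
Time in us = 8192 * 10^6 / 10000000 = 819.2

819.2


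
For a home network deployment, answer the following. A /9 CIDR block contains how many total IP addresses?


Given: CIDR prefix /9
Host bits = 32 - 9 = 23
Total addresses = 2^23 = 8388608

8388608


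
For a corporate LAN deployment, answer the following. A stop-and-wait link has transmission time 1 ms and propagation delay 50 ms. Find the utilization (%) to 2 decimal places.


Given: Ttrans = 1 ms, Tprop = 50 ms
RTT = 2 * Tprop = 2 * 50 = 100 ms
U = Ttrans / (Ttrans + RTT)
U = 1 / (1 + 100)
U = 1 / 101 = 0.009901
U% = 0.99%

0.99


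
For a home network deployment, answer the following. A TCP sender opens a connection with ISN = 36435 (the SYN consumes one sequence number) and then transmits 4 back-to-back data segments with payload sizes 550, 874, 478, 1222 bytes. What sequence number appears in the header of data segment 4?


The SYN occupies sequence number ISN = 36435, so the first data byte is ISN + 1 = 36436.
SEQ of data segment i = (ISN + 1) + sum of payload sizes of segments 1..i-1.
Segment 1: SEQ = 36436, payload = 550 bytes
Segment 2: SEQ = 36986, payload = 874 bytes
Segment 3: SEQ = 37860, payload = 478 bytes
Segment 4: SEQ = 38338, payload = 1222 bytes
SEQ of segment 4 = 36436 + 550 + 874 + 478 = 38338

38338


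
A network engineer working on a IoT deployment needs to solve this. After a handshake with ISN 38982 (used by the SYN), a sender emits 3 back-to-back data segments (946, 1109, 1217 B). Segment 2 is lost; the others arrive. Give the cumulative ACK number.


SYN uses sequence number 38982; first data byte = ISN + 1 = 38983.
Segment 1: SEQ = 38983, len = 946 B, covers [38983, 39928]
Segment 2: SEQ = 39929, len = 1109 B, covers [39929, 41037] [LOST]
Segment 3: SEQ = 41038, len = 1217 B, covers [41038, 42254]
In-order data received: bytes [38983, 39928] (segments 1..1).
Segment 2 missing -> gap begins at byte 39929; later segments buffered out of order.
Cumulative ACK = next expected in-order byte = 38983 + 946 = 39929

39929


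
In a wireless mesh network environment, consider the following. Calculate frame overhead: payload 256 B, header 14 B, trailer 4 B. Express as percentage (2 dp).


Given: payload = 256 B, header = 14 B, trailer = 4 B
Overhead bytes = header + trailer = 14 + 4 = 18
Total frame = payload + overhead = 256 + 18 = 274
Overhead % = 18 / 274 * 100 = 6.5693% -> 6.57% (2 dp)

6.57


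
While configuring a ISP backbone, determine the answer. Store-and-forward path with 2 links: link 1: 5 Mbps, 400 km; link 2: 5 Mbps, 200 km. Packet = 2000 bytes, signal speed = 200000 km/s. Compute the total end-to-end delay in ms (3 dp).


Packet = 2000 bytes = 16000 bits. Store-and-forward: sum (t_trans + t_prop) per link.
Link 1: t_trans = 16000/(5*10^6) s = 3.2000 ms; t_prop = 400/200000 s = 2.0000 ms; subtotal = 5.2000 ms
Link 2: t_trans = 16000/(5*10^6) s = 3.2000 ms; t_prop = 200/200000 s = 1.0000 ms; subtotal = 4.2000 ms
End-to-end = 5.2000 + 4.2000 = 9.4000 ms -> 9.400 ms (3 dp)

9.400


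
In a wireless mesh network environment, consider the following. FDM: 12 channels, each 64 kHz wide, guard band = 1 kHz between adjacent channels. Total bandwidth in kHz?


Given: 12 channels, 64 kHz each, guard = 1 kHz
Channel bandwidth = 12 * 64 = 768 kHz
Guard bands = 11 gaps * 1 kHz = 11 kHz
Total = 768 + 11 = 779 kHz

779


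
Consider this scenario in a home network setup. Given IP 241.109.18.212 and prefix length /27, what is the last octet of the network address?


Given: IP = 241.109.18.212, prefix = /27
Subnet mask = 255.255.255.224
Last octet of IP: 212
Last octet of mask: 224
Network last octet = 212 AND 224 = 192

192


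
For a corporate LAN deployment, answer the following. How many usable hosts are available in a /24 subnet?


Given: subnet mask /24
Host bits = 32 - 24 = 8
Total addresses = 2^8 = 256
Usable hosts = 256 - 2 (network + broadcast) = 254

254


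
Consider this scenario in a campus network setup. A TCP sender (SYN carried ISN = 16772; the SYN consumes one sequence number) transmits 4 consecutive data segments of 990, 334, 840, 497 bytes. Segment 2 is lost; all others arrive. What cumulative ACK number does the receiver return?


SYN uses sequence number 16772; first data byte = ISN + 1 = 16773.
Segment 1: SEQ = 16773, len = 990 B, covers [16773, 17762]
Segment 2: SEQ = 17763, len = 334 B, covers [17763, 18096] [LOST]
Segment 3: SEQ = 18097, len = 840 B, covers [18097, 18936]
Segment 4: SEQ = 18937, len = 497 B, covers [18937, 19433]
In-order data received: bytes [16773, 17762] (segments 1..1).
Segment 2 missing -> gap begins at byte 17763; later segments buffered out of order.
Cumulative ACK = next expected in-order byte = 16773 + 990 = 17763

17763


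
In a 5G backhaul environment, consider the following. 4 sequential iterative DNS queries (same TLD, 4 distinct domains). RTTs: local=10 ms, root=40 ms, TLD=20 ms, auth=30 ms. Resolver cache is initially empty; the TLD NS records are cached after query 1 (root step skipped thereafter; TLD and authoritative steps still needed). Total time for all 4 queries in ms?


Lookup 1 (cold cache): local + root + TLD + auth = 10 + 40 + 20 + 30 = 100 ms
Lookups 2..4 (TLD NS cached -> skip root; new domain -> still ask TLD and auth): local + TLD + auth = 10 + 20 + 30 = 60 ms each
Remaining 3 lookups: 3 * 60 = 180 ms
Total = 100 + 180 = 280 ms

280


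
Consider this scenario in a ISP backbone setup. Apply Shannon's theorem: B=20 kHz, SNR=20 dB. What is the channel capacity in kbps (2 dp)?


Given: B = 20 kHz, SNR = 20 dB
SNR linear = 10^(20/10) = 100
1 + SNR = 101
log2(101) = 6.6582114828
C = 20 * 1000 * 6.6582114828 = 133164.2297 bps
C = 133.164230 kbps -> 133.16 kbps (2 dp)

133.16


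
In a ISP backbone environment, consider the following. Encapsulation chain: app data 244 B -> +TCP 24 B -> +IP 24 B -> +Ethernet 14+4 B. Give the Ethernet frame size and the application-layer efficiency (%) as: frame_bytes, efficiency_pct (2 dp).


TCP segment = 244 + 24 = 268 B
IP packet = 268 + 24 = 292 B
Ethernet frame = 292 + 14 + 4 = 310 B
Efficiency = app / frame = 244 / 310 = 0.787097 = 78.7097% -> 78.71% (2 dp)

310, 78.71


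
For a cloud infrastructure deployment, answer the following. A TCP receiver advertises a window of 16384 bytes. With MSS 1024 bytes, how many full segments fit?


Given: RWND = 16384 bytes, MSS = 1024 bytes
Full segments = floor(RWND / MSS)
Full segments = floor(16384 / 1024)
Full segments = floor(16.0) = 16

16


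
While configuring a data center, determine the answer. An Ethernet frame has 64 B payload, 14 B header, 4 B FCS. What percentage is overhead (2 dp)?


Given: payload = 64 B, header = 14 B, trailer = 4 B
Overhead bytes = header + trailer = 14 + 4 = 18
Total frame = payload + overhead = 64 + 18 = 82
Overhead % = 18 / 82 * 100 = 21.9512% -> 21.95% (2 dp)

21.95


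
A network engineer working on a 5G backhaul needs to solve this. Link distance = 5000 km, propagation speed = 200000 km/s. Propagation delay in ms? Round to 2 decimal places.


Given: distance = 5000 km, speed = 200000 km/s
Delay = distance / speed = 5000 / 200000 seconds
Delay in ms = 5000 * 1000 / 200000
Delay = 25.0000 ms
Rounded to 2 dp = 25.00 ms

25.00


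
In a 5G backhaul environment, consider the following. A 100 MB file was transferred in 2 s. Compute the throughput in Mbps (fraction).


Given: file = 100 MB, time = 2 s
File in Mb = 100 * 8 = 800 Mb
Throughput = 800 / 2 Mbps
Throughput = 400 Mbps

400


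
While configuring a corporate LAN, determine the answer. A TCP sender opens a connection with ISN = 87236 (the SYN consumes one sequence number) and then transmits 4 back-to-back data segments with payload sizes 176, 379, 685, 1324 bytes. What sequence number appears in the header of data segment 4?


The SYN occupies sequence number ISN = 87236, so the first data byte is ISN + 1 = 87237.
SEQ of data segment i = (ISN + 1) + sum of payload sizes of segments 1..i-1.
Segment 1: SEQ = 87237, payload = 176 bytes
Segment 2: SEQ = 87413, payload = 379 bytes
Segment 3: SEQ = 87792, payload = 685 bytes
Segment 4: SEQ = 88477, payload = 1324 bytes
SEQ of segment 4 = 87237 + 176 + 379 + 685 = 88477

88477


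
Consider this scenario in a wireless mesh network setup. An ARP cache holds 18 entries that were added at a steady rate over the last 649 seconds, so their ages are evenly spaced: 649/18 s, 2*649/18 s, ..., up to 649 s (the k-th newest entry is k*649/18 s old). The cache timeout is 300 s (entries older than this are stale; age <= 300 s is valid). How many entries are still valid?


Ages are k * 649/18 s for k = 1..18 (spacing = 36.0556 s).
Entry k is valid iff k * 649/18 <= 300 iff k <= 18 * 300 / 649 = 8.3205
n_valid = floor(8.3205) = 8
(n_stale = 18 - 8 = 10)

8
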